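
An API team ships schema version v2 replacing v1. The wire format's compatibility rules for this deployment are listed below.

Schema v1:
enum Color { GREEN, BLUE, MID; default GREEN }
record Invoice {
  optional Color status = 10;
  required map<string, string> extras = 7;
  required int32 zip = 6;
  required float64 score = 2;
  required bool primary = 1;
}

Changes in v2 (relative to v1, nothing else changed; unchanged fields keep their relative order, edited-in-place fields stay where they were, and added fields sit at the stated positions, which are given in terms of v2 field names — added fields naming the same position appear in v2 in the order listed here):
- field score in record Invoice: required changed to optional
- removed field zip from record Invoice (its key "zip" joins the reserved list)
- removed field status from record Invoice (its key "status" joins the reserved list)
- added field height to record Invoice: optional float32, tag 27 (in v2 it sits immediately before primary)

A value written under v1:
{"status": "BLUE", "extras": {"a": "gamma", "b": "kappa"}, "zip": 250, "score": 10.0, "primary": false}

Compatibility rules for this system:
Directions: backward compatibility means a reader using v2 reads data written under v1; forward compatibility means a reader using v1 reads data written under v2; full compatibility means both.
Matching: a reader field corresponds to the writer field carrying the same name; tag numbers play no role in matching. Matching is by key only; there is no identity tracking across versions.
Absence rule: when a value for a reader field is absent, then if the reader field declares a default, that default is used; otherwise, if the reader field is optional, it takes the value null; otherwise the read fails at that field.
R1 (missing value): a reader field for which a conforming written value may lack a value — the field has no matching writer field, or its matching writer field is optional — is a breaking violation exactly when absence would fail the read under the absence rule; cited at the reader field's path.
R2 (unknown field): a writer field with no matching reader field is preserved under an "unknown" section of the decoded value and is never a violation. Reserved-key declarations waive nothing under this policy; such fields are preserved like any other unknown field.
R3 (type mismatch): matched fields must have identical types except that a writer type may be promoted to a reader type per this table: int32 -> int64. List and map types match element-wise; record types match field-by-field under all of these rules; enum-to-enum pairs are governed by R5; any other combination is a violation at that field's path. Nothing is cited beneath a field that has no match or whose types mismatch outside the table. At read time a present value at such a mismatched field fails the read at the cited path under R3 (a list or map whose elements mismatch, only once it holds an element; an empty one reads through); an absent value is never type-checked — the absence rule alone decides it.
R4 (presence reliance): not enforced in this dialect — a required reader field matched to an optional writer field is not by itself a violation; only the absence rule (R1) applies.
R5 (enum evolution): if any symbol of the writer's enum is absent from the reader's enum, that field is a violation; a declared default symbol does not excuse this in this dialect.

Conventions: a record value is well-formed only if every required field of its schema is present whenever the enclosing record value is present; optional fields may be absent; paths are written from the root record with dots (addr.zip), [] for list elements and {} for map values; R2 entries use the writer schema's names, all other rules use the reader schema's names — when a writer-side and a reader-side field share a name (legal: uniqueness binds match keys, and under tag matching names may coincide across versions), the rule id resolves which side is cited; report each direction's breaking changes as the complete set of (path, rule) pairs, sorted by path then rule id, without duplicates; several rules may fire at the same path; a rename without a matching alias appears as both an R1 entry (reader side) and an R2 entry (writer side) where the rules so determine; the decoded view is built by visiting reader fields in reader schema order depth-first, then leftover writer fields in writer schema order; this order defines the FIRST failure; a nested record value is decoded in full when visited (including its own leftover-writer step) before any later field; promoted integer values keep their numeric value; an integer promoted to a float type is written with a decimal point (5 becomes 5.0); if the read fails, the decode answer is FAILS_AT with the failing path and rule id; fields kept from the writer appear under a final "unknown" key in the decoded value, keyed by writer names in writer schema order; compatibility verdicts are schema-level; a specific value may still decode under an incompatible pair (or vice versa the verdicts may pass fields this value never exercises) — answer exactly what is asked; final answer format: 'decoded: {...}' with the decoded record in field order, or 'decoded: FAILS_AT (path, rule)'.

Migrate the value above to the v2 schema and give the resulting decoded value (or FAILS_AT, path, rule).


in Invoice below, arrows point writer -> reader
migrating the Invoice value to v2:
  extras := {"a": "gamma", "b": "kappa"}
  score := 10.0
  height := null (missing; optional => null)
  primary := false
  writer status: kept under "unknown"
  writer zip: kept under "unknown"
  => decoded: {"extras": {"a": "gamma", "b": "kappa"}, "score": 10.0, "height": null, "primary": false, "unknown": {"status": "BLUE", "zip": 250}}
remaining Invoice differences; none change what is asked:
  field score in record Invoice: required changed to optional -> shifts the Invoice verdicts, not this decode

decoded: {"extras": {"a": "gamma", "b": "kappa"}, "score": 10.0, "height": null, "primary": false, "unknown": {"status": "BLUE", "zip": 250}}


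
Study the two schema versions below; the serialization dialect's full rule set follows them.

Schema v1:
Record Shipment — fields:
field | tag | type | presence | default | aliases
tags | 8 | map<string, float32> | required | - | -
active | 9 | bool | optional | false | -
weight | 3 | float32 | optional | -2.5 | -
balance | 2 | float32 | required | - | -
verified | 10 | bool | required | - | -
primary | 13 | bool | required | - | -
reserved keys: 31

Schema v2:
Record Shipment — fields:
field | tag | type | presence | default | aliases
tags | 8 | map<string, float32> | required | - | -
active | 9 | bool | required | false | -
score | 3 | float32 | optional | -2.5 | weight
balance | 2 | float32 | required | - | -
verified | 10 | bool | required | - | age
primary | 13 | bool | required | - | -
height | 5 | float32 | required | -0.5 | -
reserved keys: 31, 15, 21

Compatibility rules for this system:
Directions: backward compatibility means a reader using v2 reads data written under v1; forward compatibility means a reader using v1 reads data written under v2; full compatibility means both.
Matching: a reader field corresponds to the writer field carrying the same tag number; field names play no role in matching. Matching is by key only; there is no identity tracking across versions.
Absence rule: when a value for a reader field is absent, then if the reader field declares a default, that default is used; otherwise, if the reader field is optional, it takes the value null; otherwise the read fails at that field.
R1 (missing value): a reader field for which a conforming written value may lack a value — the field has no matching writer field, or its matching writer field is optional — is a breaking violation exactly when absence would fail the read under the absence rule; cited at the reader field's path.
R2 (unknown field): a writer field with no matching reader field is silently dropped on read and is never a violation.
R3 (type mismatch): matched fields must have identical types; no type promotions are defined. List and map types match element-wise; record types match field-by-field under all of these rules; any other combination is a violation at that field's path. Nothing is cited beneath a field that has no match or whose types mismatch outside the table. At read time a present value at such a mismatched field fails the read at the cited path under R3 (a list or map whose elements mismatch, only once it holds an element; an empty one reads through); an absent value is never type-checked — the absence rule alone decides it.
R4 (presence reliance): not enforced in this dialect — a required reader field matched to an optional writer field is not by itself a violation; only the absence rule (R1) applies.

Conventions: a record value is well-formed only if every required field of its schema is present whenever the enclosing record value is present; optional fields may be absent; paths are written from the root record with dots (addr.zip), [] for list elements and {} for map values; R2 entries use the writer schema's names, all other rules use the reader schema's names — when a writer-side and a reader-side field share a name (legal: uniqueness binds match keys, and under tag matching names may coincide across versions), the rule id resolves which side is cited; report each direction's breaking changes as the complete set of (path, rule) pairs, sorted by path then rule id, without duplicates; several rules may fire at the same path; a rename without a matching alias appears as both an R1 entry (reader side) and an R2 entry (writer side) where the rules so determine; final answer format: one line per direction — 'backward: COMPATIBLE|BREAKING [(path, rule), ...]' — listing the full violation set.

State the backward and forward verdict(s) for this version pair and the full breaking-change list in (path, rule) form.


backward: COMPATIBLE []; forward: COMPATIBLE []

in Shipment below, arrows point writer -> reader
backward for Shipment (reader v2, writer v1):
  writer required, map<string, float32> -> map<string, float32>: reader tags maps from writer tags
  writer optional, bool -> bool: reader active maps from writer active
  writer optional, float32 -> float32: reader score maps from writer weight
  writer required, float32 -> float32: reader balance maps from writer balance
  writer required, bool -> bool: reader verified maps from writer verified
  writer required, bool -> bool: reader primary maps from writer primary
  height: no writer-side match
  => backward: COMPATIBLE
forward for Shipment (reader v1, writer v2):
  writer required, map<string, float32> -> map<string, float32>: reader tags maps from writer tags
  writer required, bool -> bool: reader active maps from writer active
  writer optional, float32 -> float32: reader weight maps from writer score
  writer required, float32 -> float32: reader balance maps from writer balance
  writer required, bool -> bool: reader verified maps from writer verified
  writer required, bool -> bool: reader primary maps from writer primary
  height (writer side), unknown to reader
  => forward: COMPATIBLE


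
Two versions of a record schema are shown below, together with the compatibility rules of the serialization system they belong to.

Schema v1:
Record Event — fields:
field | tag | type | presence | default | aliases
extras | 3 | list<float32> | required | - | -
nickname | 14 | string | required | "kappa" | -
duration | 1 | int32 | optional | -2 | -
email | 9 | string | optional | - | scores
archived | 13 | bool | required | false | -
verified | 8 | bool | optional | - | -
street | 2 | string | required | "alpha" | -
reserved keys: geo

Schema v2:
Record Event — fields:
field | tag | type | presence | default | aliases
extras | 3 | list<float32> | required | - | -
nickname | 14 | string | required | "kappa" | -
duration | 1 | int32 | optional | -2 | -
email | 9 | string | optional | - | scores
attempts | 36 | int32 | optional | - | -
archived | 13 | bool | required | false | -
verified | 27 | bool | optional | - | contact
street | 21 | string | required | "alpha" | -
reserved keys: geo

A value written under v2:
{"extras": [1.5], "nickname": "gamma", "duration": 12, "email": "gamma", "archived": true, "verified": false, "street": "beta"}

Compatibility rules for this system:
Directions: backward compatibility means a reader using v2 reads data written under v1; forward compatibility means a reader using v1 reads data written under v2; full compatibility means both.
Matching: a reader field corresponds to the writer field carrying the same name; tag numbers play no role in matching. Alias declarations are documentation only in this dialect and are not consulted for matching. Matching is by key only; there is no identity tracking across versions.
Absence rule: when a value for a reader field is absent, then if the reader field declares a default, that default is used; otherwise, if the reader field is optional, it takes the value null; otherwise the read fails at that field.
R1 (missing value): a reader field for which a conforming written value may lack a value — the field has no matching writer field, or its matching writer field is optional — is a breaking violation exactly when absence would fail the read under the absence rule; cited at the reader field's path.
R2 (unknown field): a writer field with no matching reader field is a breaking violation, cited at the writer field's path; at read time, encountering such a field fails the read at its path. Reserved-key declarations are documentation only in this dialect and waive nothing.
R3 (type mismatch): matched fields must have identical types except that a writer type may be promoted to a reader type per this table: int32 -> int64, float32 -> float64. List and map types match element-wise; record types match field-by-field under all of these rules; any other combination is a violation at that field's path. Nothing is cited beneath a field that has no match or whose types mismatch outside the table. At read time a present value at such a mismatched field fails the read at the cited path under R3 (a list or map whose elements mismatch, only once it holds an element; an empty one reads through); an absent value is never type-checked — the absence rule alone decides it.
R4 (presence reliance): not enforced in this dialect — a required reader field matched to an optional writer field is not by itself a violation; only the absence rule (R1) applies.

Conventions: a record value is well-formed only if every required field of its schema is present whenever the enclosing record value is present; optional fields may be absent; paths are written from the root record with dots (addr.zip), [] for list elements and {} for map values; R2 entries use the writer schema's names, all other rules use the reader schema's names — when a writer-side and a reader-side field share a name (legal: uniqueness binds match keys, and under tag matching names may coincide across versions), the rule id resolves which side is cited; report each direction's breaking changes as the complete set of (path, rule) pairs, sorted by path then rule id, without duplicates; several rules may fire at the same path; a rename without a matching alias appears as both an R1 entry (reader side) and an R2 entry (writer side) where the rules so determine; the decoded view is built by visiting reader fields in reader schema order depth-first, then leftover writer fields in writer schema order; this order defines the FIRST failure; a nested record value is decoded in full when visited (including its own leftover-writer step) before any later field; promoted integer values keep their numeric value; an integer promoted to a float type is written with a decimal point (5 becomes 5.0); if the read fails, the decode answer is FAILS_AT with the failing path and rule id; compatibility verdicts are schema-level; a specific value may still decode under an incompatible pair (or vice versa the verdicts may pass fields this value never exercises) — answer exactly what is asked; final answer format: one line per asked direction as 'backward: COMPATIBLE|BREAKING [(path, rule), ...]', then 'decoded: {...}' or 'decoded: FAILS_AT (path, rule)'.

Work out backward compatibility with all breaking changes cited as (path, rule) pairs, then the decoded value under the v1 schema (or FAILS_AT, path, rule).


backward: COMPATIBLE []; decoded: {"extras": [1.5], "nickname": "gamma", "duration": 12, "email": "gamma", "archived": true, "verified": false, "street": "beta"}

in Event below, arrows point writer -> reader
backward analysis of Event with v2 as reader and v1 as writer:
  writer required, list<float32> -> list<float32>: reader extras maps from writer extras
  writer required, string -> string: reader nickname maps from writer nickname
  writer optional, int32 -> int32: reader duration maps from writer duration
  writer optional, string -> string: reader email maps from writer email
  attempts: no writer match
  writer required, bool -> bool: reader archived maps from writer archived
  writer optional, bool -> bool: reader verified maps from writer verified
  writer required, string -> string: reader street maps from writer street
  => backward: COMPATIBLE
decode walk for Event under reader schema v1:
  extras := [1.5]
  nickname := "gamma"
  duration := 12
  email := "gamma"
  archived := true
  verified := false
  street := "beta"
  => decoded: {"extras": [1.5], "nickname": "gamma", "duration": 12, "email": "gamma", "archived": true, "verified": false, "street": "beta"}
the rest of the Event diff is inert for this question:
  field street in record Event: tag 2 changed to 21 -> no rule fires on it in Event's dialect; the asked verdict holds
  added field attempts to record Event: optional int32, tag 36 (in v2 it sits immediately before archived) -> its effect on Event is confined to the forward direction, not asked
  field verified in record Event: tag 8 changed to 27 -> no rule fires on it in Event's dialect; the asked verdict holds


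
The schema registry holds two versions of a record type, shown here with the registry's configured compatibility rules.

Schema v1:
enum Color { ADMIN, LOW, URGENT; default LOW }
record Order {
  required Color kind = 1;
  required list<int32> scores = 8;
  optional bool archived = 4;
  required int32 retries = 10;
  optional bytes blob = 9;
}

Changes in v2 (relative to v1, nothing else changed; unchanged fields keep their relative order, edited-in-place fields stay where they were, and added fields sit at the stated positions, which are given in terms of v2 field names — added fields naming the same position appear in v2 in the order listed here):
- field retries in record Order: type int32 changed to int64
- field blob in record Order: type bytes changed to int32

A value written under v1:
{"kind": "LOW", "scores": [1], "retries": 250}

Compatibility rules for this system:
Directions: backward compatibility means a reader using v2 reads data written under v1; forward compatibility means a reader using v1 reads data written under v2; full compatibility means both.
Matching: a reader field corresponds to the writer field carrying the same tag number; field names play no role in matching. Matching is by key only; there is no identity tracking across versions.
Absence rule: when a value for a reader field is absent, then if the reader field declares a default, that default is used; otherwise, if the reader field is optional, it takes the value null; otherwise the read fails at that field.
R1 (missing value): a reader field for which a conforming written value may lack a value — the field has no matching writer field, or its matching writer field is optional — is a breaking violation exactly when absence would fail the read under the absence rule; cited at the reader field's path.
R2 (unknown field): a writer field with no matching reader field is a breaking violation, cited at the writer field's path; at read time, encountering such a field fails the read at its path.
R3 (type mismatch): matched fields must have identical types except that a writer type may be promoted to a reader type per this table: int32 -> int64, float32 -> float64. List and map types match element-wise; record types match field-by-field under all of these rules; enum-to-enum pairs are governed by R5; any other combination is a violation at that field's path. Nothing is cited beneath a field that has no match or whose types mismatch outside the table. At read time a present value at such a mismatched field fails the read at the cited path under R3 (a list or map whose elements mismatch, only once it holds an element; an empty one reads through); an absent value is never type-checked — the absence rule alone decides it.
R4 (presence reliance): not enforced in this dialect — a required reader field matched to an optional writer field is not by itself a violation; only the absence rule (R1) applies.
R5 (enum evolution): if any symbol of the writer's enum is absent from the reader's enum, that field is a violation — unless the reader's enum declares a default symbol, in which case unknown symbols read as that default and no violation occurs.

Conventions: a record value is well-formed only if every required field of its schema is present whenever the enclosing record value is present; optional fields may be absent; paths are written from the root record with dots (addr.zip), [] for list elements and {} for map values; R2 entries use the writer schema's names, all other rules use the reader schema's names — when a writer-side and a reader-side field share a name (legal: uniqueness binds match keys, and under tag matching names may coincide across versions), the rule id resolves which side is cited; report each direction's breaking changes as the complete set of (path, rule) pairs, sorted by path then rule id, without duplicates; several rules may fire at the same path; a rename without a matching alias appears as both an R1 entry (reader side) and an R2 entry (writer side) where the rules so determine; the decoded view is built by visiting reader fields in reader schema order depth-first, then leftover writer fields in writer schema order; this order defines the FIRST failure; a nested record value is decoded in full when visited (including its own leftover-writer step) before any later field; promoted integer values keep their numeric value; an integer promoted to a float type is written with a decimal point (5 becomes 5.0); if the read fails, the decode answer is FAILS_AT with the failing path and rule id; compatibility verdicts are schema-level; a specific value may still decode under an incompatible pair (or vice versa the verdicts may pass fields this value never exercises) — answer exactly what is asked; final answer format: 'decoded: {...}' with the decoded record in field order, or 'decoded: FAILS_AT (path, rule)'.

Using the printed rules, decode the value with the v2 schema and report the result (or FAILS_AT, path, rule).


arrows below run writer -> reader for Order
decoding the Order value with the v2 reader:
  kind := "LOW"
  scores := [1]
  archived := null (not supplied -> null)
  retries := 250 (int32 -> int64)
  blob := null (not supplied -> null)
  => decoded: {"kind": "LOW", "scores": [1], "archived": null, "retries": 250, "blob": null}
the rest of the Order diff is inert for this question:
  field retries in record Order: type int32 changed to int64 -> schema-level compatibility only; this Order value's decode is unchanged
  field blob in record Order: type bytes changed to int32 -> schema-level compatibility only; this Order value's decode is unchanged

decoded: {"kind": "LOW", "scores": [1], "archived": null, "retries": 250, "blob": null}


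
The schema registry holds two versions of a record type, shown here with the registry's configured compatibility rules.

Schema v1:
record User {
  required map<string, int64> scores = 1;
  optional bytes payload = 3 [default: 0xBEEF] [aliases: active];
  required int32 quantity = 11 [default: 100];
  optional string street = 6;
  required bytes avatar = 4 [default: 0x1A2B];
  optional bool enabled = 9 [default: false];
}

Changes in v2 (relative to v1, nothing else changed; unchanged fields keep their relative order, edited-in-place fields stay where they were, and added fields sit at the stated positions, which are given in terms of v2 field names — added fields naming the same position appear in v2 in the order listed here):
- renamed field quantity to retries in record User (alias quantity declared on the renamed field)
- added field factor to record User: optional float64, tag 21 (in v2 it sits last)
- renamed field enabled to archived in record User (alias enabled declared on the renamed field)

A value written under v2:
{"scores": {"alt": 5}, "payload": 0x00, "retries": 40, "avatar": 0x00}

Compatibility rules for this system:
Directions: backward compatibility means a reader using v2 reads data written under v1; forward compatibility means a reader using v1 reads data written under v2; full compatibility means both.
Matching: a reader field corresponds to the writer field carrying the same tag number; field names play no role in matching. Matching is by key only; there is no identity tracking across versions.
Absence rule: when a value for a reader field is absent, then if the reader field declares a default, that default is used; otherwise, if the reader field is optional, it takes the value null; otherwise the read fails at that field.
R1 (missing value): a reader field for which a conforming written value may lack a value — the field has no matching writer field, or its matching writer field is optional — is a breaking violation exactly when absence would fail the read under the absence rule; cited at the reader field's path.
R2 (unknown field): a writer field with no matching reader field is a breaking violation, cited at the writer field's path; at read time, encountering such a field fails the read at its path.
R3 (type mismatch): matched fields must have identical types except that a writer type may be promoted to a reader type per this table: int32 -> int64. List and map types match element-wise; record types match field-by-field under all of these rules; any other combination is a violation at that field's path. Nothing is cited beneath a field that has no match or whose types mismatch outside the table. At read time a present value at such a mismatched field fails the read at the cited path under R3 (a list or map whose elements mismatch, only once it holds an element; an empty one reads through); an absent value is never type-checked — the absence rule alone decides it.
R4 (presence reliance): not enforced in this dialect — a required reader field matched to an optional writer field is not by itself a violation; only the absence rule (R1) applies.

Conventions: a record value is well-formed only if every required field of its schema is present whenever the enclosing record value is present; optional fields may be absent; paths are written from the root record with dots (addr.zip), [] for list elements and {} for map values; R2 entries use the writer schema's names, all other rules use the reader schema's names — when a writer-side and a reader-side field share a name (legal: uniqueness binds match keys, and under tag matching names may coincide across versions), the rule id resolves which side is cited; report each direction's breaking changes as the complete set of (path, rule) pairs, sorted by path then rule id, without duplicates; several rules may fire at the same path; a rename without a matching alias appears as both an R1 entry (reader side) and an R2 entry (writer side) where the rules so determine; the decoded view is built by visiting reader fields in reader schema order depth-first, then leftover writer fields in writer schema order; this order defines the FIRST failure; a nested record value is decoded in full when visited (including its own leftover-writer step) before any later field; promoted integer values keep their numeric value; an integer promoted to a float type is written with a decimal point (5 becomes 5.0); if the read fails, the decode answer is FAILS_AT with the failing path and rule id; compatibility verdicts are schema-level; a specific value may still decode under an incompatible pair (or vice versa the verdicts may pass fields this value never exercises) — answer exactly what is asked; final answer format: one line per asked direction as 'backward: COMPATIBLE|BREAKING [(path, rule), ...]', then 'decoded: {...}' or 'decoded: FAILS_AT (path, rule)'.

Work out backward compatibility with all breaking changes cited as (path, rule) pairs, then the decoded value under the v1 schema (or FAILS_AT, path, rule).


arrows below run writer -> reader for User
checking backward for User: reader v2 against writer v1:
  scores <- scores (map<string, int64> -> map<string, int64>, writer required)
  payload <- payload (bytes -> bytes, writer optional)
  retries <- quantity (int32 -> int32, writer required)
  street <- street (string -> string, writer optional)
  avatar <- avatar (bytes -> bytes, writer required)
  archived <- enabled (bool -> bool, writer optional)
  no writer field matches reader factor
  => backward: COMPATIBLE
decode walk for User under reader schema v1:
  scores := {"alt": 5}
  payload := 0x00
  quantity := 40 (from writer retries)
  street := null (absent, optional -> null)
  avatar := 0x00
  enabled := false (absent -> default)
  => decoded: {"scores": {"alt": 5}, "payload": 0x00, "quantity": 40, "street": null, "avatar": 0x00, "enabled": false}
checking off the User differences that do not matter here:
  renamed field quantity to retries in record User (alias quantity declared on the renamed field) -> no rule fires on it in User's dialect; the asked verdict holds
  added field factor to record User: optional float64, tag 21 (in v2 it sits last) -> its effect on User is confined to the forward direction, not asked
  renamed field enabled to archived in record User (alias enabled declared on the renamed field) -> no rule fires on it in User's dialect; the asked verdict holds

backward: COMPATIBLE []; decoded: {"scores": {"alt": 5}, "payload": 0x00, "quantity": 40, "street": null, "avatar": 0x00, "enabled": false}


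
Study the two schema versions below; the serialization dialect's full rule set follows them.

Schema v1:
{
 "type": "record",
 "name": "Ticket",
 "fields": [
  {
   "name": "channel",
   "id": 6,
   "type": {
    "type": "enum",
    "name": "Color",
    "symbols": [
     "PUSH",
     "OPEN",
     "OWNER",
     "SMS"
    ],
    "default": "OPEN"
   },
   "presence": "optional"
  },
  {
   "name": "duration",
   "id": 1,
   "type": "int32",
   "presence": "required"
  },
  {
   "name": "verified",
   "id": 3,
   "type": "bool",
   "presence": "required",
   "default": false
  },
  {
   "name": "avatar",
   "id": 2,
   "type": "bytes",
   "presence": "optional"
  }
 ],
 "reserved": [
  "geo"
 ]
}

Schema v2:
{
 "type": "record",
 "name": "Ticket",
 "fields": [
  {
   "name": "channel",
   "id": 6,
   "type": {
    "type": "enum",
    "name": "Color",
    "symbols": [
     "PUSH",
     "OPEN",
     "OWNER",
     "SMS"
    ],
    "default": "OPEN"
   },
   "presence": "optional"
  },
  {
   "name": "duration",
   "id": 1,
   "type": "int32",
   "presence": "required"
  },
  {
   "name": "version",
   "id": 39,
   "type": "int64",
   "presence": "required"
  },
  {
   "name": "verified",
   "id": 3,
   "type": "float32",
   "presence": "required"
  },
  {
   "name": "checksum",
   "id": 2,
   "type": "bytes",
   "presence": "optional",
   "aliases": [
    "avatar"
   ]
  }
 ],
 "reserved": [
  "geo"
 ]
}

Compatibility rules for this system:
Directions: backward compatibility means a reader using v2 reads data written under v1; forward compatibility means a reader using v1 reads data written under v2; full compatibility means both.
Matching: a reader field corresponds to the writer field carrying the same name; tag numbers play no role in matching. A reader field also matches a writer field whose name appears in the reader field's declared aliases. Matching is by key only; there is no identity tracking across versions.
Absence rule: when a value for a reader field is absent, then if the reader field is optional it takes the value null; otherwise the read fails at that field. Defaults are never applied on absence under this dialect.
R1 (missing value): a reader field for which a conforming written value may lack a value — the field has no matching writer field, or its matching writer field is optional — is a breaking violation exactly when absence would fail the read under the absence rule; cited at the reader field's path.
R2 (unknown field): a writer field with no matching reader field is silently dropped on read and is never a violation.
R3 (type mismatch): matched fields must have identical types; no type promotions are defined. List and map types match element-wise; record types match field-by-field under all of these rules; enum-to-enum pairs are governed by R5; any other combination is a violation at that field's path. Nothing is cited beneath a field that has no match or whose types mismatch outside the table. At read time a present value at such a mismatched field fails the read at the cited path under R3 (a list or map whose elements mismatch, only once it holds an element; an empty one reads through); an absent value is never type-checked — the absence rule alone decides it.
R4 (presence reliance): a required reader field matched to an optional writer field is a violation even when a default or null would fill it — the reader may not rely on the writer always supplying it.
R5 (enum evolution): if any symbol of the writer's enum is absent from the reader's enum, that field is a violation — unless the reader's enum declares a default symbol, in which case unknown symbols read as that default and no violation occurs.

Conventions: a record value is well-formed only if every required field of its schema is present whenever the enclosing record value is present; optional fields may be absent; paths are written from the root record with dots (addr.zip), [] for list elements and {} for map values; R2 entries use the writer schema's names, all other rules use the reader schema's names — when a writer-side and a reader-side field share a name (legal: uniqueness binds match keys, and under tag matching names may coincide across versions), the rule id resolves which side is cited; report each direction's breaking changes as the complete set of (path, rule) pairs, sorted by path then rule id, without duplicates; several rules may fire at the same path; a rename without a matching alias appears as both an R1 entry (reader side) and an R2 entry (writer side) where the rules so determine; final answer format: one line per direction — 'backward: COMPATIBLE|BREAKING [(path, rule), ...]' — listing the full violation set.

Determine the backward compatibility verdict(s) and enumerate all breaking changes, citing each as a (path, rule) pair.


the writer's type comes first in each Ticket pair
backward on Ticket — v2 reading data written by v1:
  channel <- channel (Color -> Color, writer optional)
  duration <- duration (int32 -> int32, writer required)
  no writer field matches reader version
  verified <- verified (bool -> float32, writer required)
  checksum <- avatar (bytes -> bytes, writer optional)
  rule R3 violated at verified
  rule R1 violated at version
  => 2 violation(s): backward is BREAKING for Ticket
checking off the Ticket differences that do not matter here:
  renamed field avatar to checksum in record Ticket (alias avatar declared on the renamed field) -> no rule fires on it in Ticket's dialect; the asked verdict holds

backward: BREAKING [(verified, R3), (version, R1)]


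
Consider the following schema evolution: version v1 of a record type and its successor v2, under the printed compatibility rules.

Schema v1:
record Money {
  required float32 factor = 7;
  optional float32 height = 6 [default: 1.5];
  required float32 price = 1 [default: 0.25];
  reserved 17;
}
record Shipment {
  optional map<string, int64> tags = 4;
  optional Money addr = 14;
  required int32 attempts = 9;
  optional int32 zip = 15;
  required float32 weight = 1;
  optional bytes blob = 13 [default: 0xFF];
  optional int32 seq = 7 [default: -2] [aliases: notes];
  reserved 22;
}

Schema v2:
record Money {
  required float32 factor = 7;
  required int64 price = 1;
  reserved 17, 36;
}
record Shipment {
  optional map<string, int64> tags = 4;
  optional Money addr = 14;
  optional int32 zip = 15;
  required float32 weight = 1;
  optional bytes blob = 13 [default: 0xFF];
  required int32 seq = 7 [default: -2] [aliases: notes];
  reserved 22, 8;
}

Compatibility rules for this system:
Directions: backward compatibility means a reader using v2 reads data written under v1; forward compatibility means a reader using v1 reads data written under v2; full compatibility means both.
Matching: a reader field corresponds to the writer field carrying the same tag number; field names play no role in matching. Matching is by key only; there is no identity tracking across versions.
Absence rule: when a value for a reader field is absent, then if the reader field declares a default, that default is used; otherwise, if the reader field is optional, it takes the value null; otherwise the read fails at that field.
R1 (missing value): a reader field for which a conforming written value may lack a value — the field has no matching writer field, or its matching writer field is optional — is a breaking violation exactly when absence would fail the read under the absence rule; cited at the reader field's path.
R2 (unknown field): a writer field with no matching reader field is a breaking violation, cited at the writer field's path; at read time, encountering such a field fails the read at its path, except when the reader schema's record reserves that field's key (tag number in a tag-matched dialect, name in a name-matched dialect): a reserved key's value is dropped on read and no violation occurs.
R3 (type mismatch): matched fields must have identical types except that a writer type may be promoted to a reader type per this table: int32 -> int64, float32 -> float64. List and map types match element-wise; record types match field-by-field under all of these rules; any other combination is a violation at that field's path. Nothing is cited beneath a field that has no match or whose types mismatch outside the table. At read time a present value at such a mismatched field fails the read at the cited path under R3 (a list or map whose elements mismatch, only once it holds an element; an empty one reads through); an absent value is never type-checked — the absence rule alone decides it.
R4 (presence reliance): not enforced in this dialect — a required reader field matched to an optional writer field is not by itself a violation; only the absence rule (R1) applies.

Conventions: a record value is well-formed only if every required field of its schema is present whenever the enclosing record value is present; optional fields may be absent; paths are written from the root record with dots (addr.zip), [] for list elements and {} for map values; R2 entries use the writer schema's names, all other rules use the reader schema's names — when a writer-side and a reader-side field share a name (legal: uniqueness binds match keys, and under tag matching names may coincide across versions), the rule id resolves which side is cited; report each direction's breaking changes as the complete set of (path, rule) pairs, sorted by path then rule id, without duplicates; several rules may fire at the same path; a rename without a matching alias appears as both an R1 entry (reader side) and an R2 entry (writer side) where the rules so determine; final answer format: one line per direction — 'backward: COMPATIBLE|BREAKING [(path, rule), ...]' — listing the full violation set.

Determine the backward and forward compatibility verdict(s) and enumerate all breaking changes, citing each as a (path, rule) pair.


backward: BREAKING [(addr.height, R2), (addr.price, R3), (attempts, R2)]; forward: BREAKING [(addr.price, R3), (attempts, R1)]

the writer's type comes first in each Shipment pair
backward analysis of Shipment with v2 as reader and v1 as writer:
  map<string, int64> -> map<string, int64>, writer optional: tags aligns to tags
  Money -> Money, writer optional: addr aligns to addr
  int32 -> int32, writer optional: zip aligns to zip
  float32 -> float32, writer required: weight aligns to weight
  bytes -> bytes, writer optional: blob aligns to blob
  int32 -> int32, writer optional: seq aligns to seq
  leftover writer field: attempts
  float32 -> float32, writer required: addr.factor aligns to addr.factor
  float32 -> int64, writer required: addr.price aligns to addr.price
  leftover writer field: addr.height
  violation R2 at addr.height
  violation R3 at addr.price
  violation R2 at attempts
  => 3 violation(s): backward is BREAKING for Shipment
forward analysis of Shipment with v1 as reader and v2 as writer:
  map<string, int64> -> map<string, int64>, writer optional: tags aligns to tags
  Money -> Money, writer optional: addr aligns to addr
  attempts has no writer counterpart
  int32 -> int32, writer optional: zip aligns to zip
  float32 -> float32, writer required: weight aligns to weight
  bytes -> bytes, writer optional: blob aligns to blob
  int32 -> int32, writer required: seq aligns to seq
  float32 -> float32, writer required: addr.factor aligns to addr.factor
  addr.height has no writer counterpart
  int64 -> float32, writer required: addr.price aligns to addr.price
  violation R3 at addr.price
  violation R1 at attempts
  => 2 violation(s): forward is BREAKING for Shipment
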